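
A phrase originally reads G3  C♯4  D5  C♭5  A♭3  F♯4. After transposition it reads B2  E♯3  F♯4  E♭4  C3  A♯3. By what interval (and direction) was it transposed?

Take the first pair: G3 → B2. G to B spans 6 letter names, so the interval is some kind of sixth.
B2 to G3 is 8 semitones, which makes it a minor sixth; the second version is lower, so the direction is down.
Checking another pair — F#4 → A#3 — gives the same interval.

down a minor sixth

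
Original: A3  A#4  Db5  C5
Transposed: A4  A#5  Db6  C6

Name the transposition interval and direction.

up a perfect octave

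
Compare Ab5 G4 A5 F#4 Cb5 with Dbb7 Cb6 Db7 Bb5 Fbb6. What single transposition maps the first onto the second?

up a diminished eleventh

From Ab5 to Dbb7 is 11 letter names — an eleventh of some quality.
Ab5 to Dbb7 is 16 semitones, which makes it a diminished eleventh; the second version is higher, so the direction is up.
Checking another pair — Cb5 → Fbb6 — gives the same interval.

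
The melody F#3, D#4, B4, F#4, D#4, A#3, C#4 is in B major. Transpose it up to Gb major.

Db4 Bb4 Gb5 Db5 Bb4 F4 Ab4

From B up to Gb is a diminished sixth; apply that to each pitch.
F#3 becomes Db4
D#4 becomes Bb4
B4 becomes Gb5
F#4 becomes Db5
D#4 becomes Bb4
A#3 becomes F4
C#4 becomes Ab4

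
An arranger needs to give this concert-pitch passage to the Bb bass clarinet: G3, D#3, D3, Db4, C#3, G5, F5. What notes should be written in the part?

Written C4 sounds as Bb2 on the Bb bass clarinet, so concert pitches are written a major ninth up.
G3 -> A4
D#3 -> E#4
D3 -> E4
Db4 -> Eb5
C#3 -> D#4
G5 -> A6
F5 -> G6

A4 E#4 E4 Eb5 D#4 A6 G6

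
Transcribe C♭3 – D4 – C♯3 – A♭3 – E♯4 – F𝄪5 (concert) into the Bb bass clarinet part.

Db4 E5 D#4 Bb4 F##5 G##6

Written C4 sounds as Bb2 on the Bb bass clarinet, so concert pitches are written a major ninth up.
Cb3 becomes Db4
D4 becomes E5
C#3 becomes D#4
Ab3 becomes Bb4
E#4 becomes F##5
F##5 becomes G##6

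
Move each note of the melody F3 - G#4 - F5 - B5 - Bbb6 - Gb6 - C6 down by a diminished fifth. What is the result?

F3 -> B2
G#4 -> C##4
F5 -> B4
B5 -> E#5
Bbb6 -> Eb6
Gb6 -> C6
C6 -> F#5

B2 C##4 B4 E#5 Eb6 C6 F#5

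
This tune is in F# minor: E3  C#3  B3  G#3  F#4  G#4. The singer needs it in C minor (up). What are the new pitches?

From F# up to C is a diminished fifth; apply that to each pitch.
E3 to Bb3
C#3 to G3
B3 to F4
G#3 to D4
F#4 to C5
G#4 to D5

Bb3 G3 F4 D4 C5 D5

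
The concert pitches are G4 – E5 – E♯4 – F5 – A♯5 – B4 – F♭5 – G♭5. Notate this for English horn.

D5 B5 B#4 C6 E#6 F#5 Cb6 Db6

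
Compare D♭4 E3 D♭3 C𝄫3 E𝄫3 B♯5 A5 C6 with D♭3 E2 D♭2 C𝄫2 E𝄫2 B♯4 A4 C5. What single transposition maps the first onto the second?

From Db4 to Db3 is 8 letter names — an octave of some quality.
Db3 to Db4 is 12 semitones, which makes it a perfect octave; the second version is lower, so the direction is down.
Checking another pair — C6 → C5 — gives the same interval.

down a perfect octave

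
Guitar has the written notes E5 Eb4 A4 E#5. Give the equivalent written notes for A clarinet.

G4 Gb3 C4 G#4

First find concert pitch: the guitar sounds a perfect octave below written, so E5 Eb4 A4 E#5 sounds E4 Eb3 A3 E#4.
Then write for A clarinet: it sounds a minor third below written, so the part must be a minor third above concert.
E4 → G4
Eb3 → Gb3
A3 → C4
E#4 → G#4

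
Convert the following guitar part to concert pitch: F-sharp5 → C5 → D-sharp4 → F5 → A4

F#4 C4 D#3 F4 A3

Written C4 on the guitar sounds as C3, a perfect octave lower; apply that shift to every note.
F#5 becomes F#4
C5 becomes C4
D#4 becomes D#3
F5 becomes F4
A4 becomes A3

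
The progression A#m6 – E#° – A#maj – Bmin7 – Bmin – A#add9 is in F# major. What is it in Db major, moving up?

Fm6 C° Fmaj Gbmin7 Gbmin Fadd9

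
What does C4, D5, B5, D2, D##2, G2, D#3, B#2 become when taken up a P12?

C4 up a perfect twelfth is G5.
D5 up a perfect twelfth is A6.
B5 up a perfect twelfth is F#7.
D2: a twelfth up reaches A, and 19 semitones makes it A3.
D##2: a twelfth up reaches A, and 19 semitones makes it A##3.
G2 up a perfect twelfth is D4.
D#3 up a perfect twelfth is A#4.
B#2: a twelfth up reaches F, and 19 semitones makes it F##4.

G5 A6 F#7 A3 A##3 D4 A#4 F##4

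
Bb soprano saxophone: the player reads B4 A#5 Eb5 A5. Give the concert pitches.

A4 G#5 Db5 G5

The Bb soprano saxophone sounds a major second below written, so transpose each written note down a major second.
B4 → A4
A#5 → G#5
Eb5 → Db5
A5 → G5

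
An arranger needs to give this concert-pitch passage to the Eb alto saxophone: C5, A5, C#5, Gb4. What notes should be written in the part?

Written C4 sounds as Eb3 on the Eb alto saxophone, so concert pitches are written a major sixth up.
C5 → A5
A5 → F#6
C#5 → A#5
Gb4 → Eb5

A5 F#6 A#5 Eb5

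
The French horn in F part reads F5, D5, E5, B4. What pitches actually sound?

The French horn in F sounds a perfect fifth below written, so transpose each written note down a perfect fifth.
F5 to Bb4
D5 to G4
E5 to A4
B4 to E4

Bb4 G4 A4 E4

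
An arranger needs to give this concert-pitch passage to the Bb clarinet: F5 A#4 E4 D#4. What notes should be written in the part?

The Bb clarinet sounds a major second below written, so the written part must be a major second above concert — transpose each note up.
F5 gives G5
A#4 gives B#4
E4 gives F#4
D#4 gives E#4

G5 B#4 F#4 E#4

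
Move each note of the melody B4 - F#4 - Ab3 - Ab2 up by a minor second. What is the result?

B4 -> C5
F#4 -> G4
Ab3 -> Bbb3
Ab2 -> Bbb2

C5 G4 Bbb3 Bbb2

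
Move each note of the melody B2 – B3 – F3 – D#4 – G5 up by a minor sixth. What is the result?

B2: a sixth up reaches G, and 8 semitones makes it G3.
B3 up a minor sixth is G4.
A minor sixth up from F3 gives Db4.
D#4 up a minor sixth is B4.
G5 up a minor sixth is Eb6.

G3 G4 Db4 B4 Eb6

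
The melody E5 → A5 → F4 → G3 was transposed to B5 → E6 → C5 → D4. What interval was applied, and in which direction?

Take the first pair: E5 → B5. E to B spans 5 letter names, so the interval is some kind of fifth.
E5 to B5 is 7 semitones, which makes it a perfect fifth; the second version is higher, so the direction is up.
Checking another pair — G3 → D4 — gives the same interval.

up a perfect fifth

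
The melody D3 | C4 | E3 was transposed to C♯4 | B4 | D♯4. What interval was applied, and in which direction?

up a major seventh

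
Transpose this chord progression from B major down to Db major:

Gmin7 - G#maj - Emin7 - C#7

B major down to Db major is an augmented sixth; each chord root moves by that interval while the quality stays the same.
Gmin7: root G down an augmented sixth → Bbb, giving Bbbmin7.
G#maj: root G# down an augmented sixth → Bb, giving Bbmaj.
Emin7: root E down an augmented sixth → Gb, giving Gbmin7.
C#7: root C# down an augmented sixth → Eb, giving Eb7.

Bbbmin7 Bbmaj Gbmin7 Eb7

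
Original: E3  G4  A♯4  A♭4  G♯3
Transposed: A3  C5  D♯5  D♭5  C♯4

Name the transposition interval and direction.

up a perfect fourth

From E3 to A3 is 4 letter names — a fourth of some quality.
E3 to A3 is 5 semitones, which makes it a perfect fourth; the second version is higher, so the direction is up.
Checking another pair — G#3 → C#4 — gives the same interval.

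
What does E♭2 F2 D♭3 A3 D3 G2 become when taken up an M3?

Eb2 gives G2
F2 gives A2
Db3 gives F3
A3 gives C#4
D3 gives F#3
G2 gives B2

G2 A2 F3 C#4 F#3 B2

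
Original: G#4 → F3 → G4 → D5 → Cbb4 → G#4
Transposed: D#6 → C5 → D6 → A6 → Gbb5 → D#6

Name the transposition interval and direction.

up a perfect twelfth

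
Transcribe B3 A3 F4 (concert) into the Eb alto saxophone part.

G#4 F#4 D5

Written C4 sounds as Eb3 on the Eb alto saxophone, so concert pitches are written a major sixth up.
B3 gives G#4
A3 gives F#4
F4 gives D5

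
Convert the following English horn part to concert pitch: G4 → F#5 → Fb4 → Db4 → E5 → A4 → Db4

Written C4 on the English horn sounds as F3, a perfect fifth lower; apply that shift to every note.
G4 -> C4
F#5 -> B4
Fb4 -> Bbb3
Db4 -> Gb3
E5 -> A4
A4 -> D4
Db4 -> Gb3

C4 B4 Bbb3 Gb3 A4 D4 Gb3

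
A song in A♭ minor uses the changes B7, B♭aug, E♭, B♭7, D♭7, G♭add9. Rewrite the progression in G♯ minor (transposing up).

A##7 A#aug D# A#7 C#7 F#add9

A♭ minor up to G♯ minor is an augmented seventh; each chord root moves by that interval while the quality stays the same.
B7: root B up an augmented seventh → A##, giving A##7.
B♭aug: root B♭ up an augmented seventh → A#, giving A#aug.
E♭: root E♭ up an augmented seventh → D#, giving D#.
B♭7: root B♭ up an augmented seventh → A#, giving A#7.
D♭7: root D♭ up an augmented seventh → C#, giving C#7.
G♭add9: root G♭ up an augmented seventh → F#, giving F#add9.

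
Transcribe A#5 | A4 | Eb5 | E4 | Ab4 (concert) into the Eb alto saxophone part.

The Eb alto saxophone sounds a major sixth below written, so the written part must be a major sixth above concert — transpose each note up.
A#5 gives F##6
A4 gives F#5
Eb5 gives C6
E4 gives C#5
Ab4 gives F5

F##6 F#5 C6 C#5 F5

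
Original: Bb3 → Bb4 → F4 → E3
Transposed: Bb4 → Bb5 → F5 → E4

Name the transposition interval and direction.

up a perfect octave

Take the first pair: Bb3 → Bb4. B to B spans 8 letter names, so the interval is some kind of octave.
Bb3 to Bb4 is 12 semitones, which makes it a perfect octave; the second version is higher, so the direction is up.
Checking another pair — E3 → E4 — gives the same interval.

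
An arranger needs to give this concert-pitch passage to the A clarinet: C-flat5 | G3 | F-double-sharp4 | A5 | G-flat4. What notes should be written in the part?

The A clarinet sounds a minor third below written, so the written part must be a minor third above concert — transpose each note up.
Cb5 gives Ebb5
G3 gives Bb3
F##4 gives A#4
A5 gives C6
Gb4 gives Bbb4

Ebb5 Bb3 A#4 C6 Bbb4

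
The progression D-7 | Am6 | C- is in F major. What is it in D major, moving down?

F major down to D major is a minor third; each chord root moves by that interval while the quality stays the same.
D-7: root D down a minor third → B, giving B-7.
Am6: root A down a minor third → F#, giving F#m6.
C-: root C down a minor third → A, giving A-.

B-7 F#m6 A-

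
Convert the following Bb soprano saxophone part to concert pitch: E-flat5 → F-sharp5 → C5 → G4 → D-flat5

Written C4 on the Bb soprano saxophone sounds as Bb3, a major second lower; apply that shift to every note.
Eb5 gives Db5
F#5 gives E5
C5 gives Bb4
G4 gives F4
Db5 gives Cb5

Db5 E5 Bb4 F4 Cb5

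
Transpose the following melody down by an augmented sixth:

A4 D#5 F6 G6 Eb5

Cb4 F4 Abb5 Bbb5 Gbb4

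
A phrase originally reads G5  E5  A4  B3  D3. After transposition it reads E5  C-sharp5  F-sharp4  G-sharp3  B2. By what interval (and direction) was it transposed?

down a minor third

From G5 to E5 is 3 letter names — a third of some quality.
E5 to G5 is 3 semitones, which makes it a minor third; the second version is lower, so the direction is down.
Checking another pair — D3 → B2 — gives the same interval.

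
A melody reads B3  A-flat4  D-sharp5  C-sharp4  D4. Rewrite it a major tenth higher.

B3 → D#5
Ab4 → C6
D#5 → F##6
C#4 → E#5
D4 → F#5

D#5 C6 F##6 E#5 F#5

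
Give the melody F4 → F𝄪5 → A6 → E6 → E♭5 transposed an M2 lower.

F4 to Eb4
F##5 to E#5
A6 to G6
E6 to D6
Eb5 to Db5

Eb4 E#5 G6 D6 Db5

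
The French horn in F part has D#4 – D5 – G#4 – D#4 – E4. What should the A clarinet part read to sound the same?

B3 Bb4 E4 B3 C4

First find concert pitch: the French horn in F sounds a perfect fifth below written, so D#4 D5 G#4 D#4 E4 sounds G#3 G4 C#4 G#3 A3.
Then write for A clarinet: it sounds a minor third below written, so the part must be a minor third above concert.
G#3 → B3
G4 → Bb4
C#4 → E4
G#3 → B3
A3 → C4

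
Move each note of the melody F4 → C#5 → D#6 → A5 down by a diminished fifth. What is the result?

B3 F##4 G##5 D#5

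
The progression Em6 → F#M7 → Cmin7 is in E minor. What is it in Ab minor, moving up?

E minor up to Ab minor is a diminished fourth; each chord root moves by that interval while the quality stays the same.
Em6: root E up a diminished fourth → Ab, giving Abm6.
F#M7: root F# up a diminished fourth → Bb, giving BbM7.
Cmin7: root C up a diminished fourth → Fb, giving Fbmin7.

Abm6 BbM7 Fbmin7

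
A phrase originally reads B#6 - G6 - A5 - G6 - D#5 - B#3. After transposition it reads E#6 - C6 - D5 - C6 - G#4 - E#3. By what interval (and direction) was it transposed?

down a perfect fifth

Take the first pair: B#6 → E#6. B to E spans 5 letter names, so the interval is some kind of fifth.
E#6 to B#6 is 7 semitones, which makes it a perfect fifth; the second version is lower, so the direction is down.
Checking another pair — B#3 → E#3 — gives the same interval.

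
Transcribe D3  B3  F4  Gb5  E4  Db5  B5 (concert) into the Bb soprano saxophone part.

The Bb soprano saxophone sounds a major second below written, so the written part must be a major second above concert — transpose each note up.
D3 → E3
B3 → C#4
F4 → G4
Gb5 → Ab5
E4 → F#4
Db5 → Eb5
B5 → C#6

E3 C#4 G4 Ab5 F#4 Eb5 C#6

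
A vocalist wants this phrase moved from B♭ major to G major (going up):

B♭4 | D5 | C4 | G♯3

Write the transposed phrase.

G5 B5 A4 E#4

From B♭ up to G is a major sixth; apply that to each pitch.
Bb4 to G5
D5 to B5
C4 to A4
G#3 to E#4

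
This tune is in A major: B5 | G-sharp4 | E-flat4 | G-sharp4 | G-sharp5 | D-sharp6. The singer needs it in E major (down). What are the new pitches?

F#5 D#4 Bb3 D#4 D#5 A#5

A major to E major down is a perfect fourth, so every note moves down by that interval.
B5 to F#5
G#4 to D#4
Eb4 to Bb3
G#4 to D#4
G#5 to D#5
D#6 to A#5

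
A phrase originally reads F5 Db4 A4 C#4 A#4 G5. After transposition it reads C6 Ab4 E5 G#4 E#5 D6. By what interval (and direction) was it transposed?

up a perfect fifth

Take the first pair: F5 → C6. F to C spans 5 letter names, so the interval is some kind of fifth.
F5 to C6 is 7 semitones, which makes it a perfect fifth; the second version is higher, so the direction is up.
Checking another pair — G5 → D6 — gives the same interval.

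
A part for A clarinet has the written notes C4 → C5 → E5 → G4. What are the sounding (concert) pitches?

A3 A4 C#5 E4

The A clarinet sounds a minor third below written, so transpose each written note down a minor third.
C4 -> A3
C5 -> A4
E5 -> C#5
G4 -> E4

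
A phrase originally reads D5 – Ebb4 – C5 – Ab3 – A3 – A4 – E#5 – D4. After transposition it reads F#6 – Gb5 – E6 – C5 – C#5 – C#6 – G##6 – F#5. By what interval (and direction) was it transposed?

From D5 to F#6 is 10 letter names — a tenth of some quality.
D5 to F#6 is 16 semitones, which makes it a major tenth; the second version is higher, so the direction is up.
Checking another pair — D4 → F#5 — gives the same interval.

up a major tenth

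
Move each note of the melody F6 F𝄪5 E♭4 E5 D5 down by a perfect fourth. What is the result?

F6 to C6
F##5 to C##5
Eb4 to Bb3
E5 to B4
D5 to A4

C6 C##5 Bb3 B4 A4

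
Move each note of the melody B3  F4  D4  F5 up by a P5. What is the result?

F#4 C5 A4 C6

B3 up a perfect fifth is F#4.
F4: a fifth up reaches C, and 7 semitones makes it C5.
D4: a fifth up reaches A, and 7 semitones makes it A4.
A perfect fifth up from F5 gives C6.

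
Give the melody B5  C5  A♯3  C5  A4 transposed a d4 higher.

B5: a fourth up reaches E, and 4 semitones makes it Eb6.
C5: a fourth up reaches F, and 4 semitones makes it Fb5.
A diminished fourth up from A#3 gives D4.
A diminished fourth up from C5 gives Fb5.
A4 up a diminished fourth is Db5.

Eb6 Fb5 D4 Fb5 Db5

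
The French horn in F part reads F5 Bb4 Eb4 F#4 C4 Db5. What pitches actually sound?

Bb4 Eb4 Ab3 B3 F3 Gb4

Written C4 on the French horn in F sounds as F3, a perfect fifth lower; apply that shift to every note.
F5 to Bb4
Bb4 to Eb4
Eb4 to Ab3
F#4 to B3
C4 to F3
Db5 to Gb4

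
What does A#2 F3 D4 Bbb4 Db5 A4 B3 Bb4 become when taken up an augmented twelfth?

E##4 C#5 A#5 F6 A6 E#6 F##5 F#6

A#2 to E##4
F3 to C#5
D4 to A#5
Bbb4 to F6
Db5 to A6
A4 to E#6
B3 to F##5
Bb4 to F#6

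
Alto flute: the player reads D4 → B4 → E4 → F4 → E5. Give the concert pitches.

A3 F#4 B3 C4 B4

The alto flute sounds a perfect fourth below written, so transpose each written note down a perfect fourth.
D4 to A3
B4 to F#4
E4 to B3
F4 to C4
E5 to B4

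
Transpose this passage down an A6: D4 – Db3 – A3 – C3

Fb3 Fbb2 Cb3 Ebb2

D4 down an augmented sixth is Fb3.
An augmented sixth down from Db3 gives Fbb2.
An augmented sixth down from A3 gives Cb3.
C3 down an augmented sixth is Ebb2.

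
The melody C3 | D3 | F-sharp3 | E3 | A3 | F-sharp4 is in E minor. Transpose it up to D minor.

Bb3 C4 E4 D4 G4 E5

E minor to D minor up is a minor seventh, so every note moves up by that interval.
C3 to Bb3
D3 to C4
F#3 to E4
E3 to D4
A3 to G4
F#4 to E5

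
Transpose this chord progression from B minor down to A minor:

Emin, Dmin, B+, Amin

B minor down to A minor is a major second; each chord root moves by that interval while the quality stays the same.
Emin: root E down a major second → D, giving Dmin.
Dmin: root D down a major second → C, giving Cmin.
B+: root B down a major second → A, giving A+.
Amin: root A down a major second → G, giving Gmin.

Dmin Cmin A+ Gmin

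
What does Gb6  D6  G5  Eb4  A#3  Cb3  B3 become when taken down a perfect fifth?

Gb6: a fifth down reaches C, and 7 semitones makes it Cb6.
A perfect fifth down from D6 gives G5.
A perfect fifth down from G5 gives C5.
Eb4 down a perfect fifth is Ab3.
A#3: a fifth down reaches D, and 7 semitones makes it D#3.
Cb3 down a perfect fifth is Fb2.
B3: a fifth down reaches E, and 7 semitones makes it E3.

Cb6 G5 C5 Ab3 D#3 Fb2 E3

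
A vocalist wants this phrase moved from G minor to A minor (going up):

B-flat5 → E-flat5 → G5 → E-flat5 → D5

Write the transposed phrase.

From G up to A is a major second; apply that to each pitch.
Bb5 gives C6
Eb5 gives F5
G5 gives A5
Eb5 gives F5
D5 gives E5

C6 F5 A5 F5 E5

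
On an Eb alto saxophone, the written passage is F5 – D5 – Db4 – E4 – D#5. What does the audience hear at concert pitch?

Ab4 F4 Fb3 G3 F#4

Written C4 on the Eb alto saxophone sounds as Eb3, a major sixth lower; apply that shift to every note.
F5 gives Ab4
D5 gives F4
Db4 gives Fb3
E4 gives G3
D#5 gives F#4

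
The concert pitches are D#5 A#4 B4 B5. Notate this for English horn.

Written C4 sounds as F3 on the English horn, so concert pitches are written a perfect fifth up.
D#5 gives A#5
A#4 gives E#5
B4 gives F#5
B5 gives F#6

A#5 E#5 F#5 F#6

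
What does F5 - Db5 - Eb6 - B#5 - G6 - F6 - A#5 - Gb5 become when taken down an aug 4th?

F5: a fourth down reaches C, and 6 semitones makes it Cb5.
An augmented fourth down from Db5 gives Abb4.
Eb6 down an augmented fourth is Bbb5.
An augmented fourth down from B#5 gives F#5.
G6 down an augmented fourth is Db6.
F6: a fourth down reaches C, and 6 semitones makes it Cb6.
A#5 down an augmented fourth is E5.
Gb5 down an augmented fourth is Dbb5.

Cb5 Abb4 Bbb5 F#5 Db6 Cb6 E5 Dbb5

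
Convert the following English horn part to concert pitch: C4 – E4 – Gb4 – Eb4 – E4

Written C4 on the English horn sounds as F3, a perfect fifth lower; apply that shift to every note.
C4 -> F3
E4 -> A3
Gb4 -> Cb4
Eb4 -> Ab3
E4 -> A3

F3 A3 Cb4 Ab3 A3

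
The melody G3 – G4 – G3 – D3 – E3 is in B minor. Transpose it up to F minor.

Db4 Db5 Db4 Ab3 Bb3

From B up to F is a diminished fifth; apply that to each pitch.
G3 -> Db4
G4 -> Db5
G3 -> Db4
D3 -> Ab3
E3 -> Bb3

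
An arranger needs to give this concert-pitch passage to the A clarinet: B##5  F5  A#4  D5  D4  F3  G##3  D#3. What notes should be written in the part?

D##6 Ab5 C#5 F5 F4 Ab3 B#3 F#3

Written C4 sounds as A3 on the A clarinet, so concert pitches are written a minor third up.
B##5 to D##6
F5 to Ab5
A#4 to C#5
D5 to F5
D4 to F4
F3 to Ab3
G##3 to B#3
D#3 to F#3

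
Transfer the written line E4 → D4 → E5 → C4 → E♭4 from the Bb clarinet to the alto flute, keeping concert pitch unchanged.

G4 F4 G5 Eb4 Gb4

First find concert pitch: the Bb clarinet sounds a major second below written, so E4 D4 E5 C4 E♭4 sounds D4 C4 D5 Bb3 Db4.
Then write for alto flute: it sounds a perfect fourth below written, so the part must be a perfect fourth above concert.
D4 → G4
C4 → F4
D5 → G5
Bb3 → Eb4
Db4 → Gb4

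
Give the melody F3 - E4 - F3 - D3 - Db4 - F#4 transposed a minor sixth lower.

F3 becomes A2
E4 becomes G#3
F3 becomes A2
D3 becomes F#2
Db4 becomes F3
F#4 becomes A#3

A2 G#3 A2 F#2 F3 A#3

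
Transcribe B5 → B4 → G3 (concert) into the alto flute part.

E6 E5 C4

The alto flute sounds a perfect fourth below written, so the written part must be a perfect fourth above concert — transpose each note up.
B5 becomes E6
B4 becomes E5
G3 becomes C4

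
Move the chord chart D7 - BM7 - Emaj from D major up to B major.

B7 G#M7 C#maj

D major up to B major is a major sixth; each chord root moves by that interval while the quality stays the same.
D7: root D up a major sixth → B, giving B7.
BM7: root B up a major sixth → G#, giving G#M7.
Emaj: root E up a major sixth → C#, giving C#maj.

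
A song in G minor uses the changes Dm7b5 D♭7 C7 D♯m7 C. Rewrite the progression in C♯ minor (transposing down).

G#m7b5 G7 F#7 G##m7 F#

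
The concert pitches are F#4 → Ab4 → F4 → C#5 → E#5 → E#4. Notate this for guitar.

F#5 Ab5 F5 C#6 E#6 E#5

Written C4 sounds as C3 on the guitar, so concert pitches are written a perfect octave up.
F#4 gives F#5
Ab4 gives Ab5
F4 gives F5
C#5 gives C#6
E#5 gives E#6
E#4 gives E#5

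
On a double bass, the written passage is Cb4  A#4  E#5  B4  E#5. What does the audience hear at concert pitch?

Cb3 A#3 E#4 B3 E#4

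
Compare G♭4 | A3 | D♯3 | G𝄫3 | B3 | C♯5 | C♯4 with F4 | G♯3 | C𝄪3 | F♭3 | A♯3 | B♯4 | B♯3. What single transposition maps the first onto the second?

From Gb4 to F4 is 2 letter names — a second of some quality.
F4 to Gb4 is 1 semitone, which makes it a minor second; the second version is lower, so the direction is down.
Checking another pair — C#4 → B#3 — gives the same interval.

down a minor second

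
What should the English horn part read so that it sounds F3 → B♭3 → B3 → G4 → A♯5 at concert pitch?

C4 F4 F#4 D5 E#6

The English horn sounds a perfect fifth below written, so the written part must be a perfect fifth above concert — transpose each note up.
F3 gives C4
Bb3 gives F4
B3 gives F#4
G4 gives D5
A#5 gives E#6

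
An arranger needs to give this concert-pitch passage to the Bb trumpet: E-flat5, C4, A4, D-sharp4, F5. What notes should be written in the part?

F5 D4 B4 E#4 G5

The Bb trumpet sounds a major second below written, so the written part must be a major second above concert — transpose each note up.
Eb5 to F5
C4 to D4
A4 to B4
D#4 to E#4
F5 to G5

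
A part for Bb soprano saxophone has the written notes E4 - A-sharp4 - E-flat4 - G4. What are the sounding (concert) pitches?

D4 G#4 Db4 F4

The Bb soprano saxophone sounds a major second below written, so transpose each written note down a major second.
E4 -> D4
A#4 -> G#4
Eb4 -> Db4
G4 -> F4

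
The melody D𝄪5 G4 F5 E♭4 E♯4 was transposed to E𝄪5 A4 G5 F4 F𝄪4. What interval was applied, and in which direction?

up a major second

Take the first pair: D##5 → E##5. D to E spans 2 letter names, so the interval is some kind of second.
D##5 to E##5 is 2 semitones, which makes it a major second; the second version is higher, so the direction is up.
Checking another pair — E#4 → F##4 — gives the same interval.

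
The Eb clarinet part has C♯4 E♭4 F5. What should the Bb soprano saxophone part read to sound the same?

First find concert pitch: the Eb clarinet sounds a minor third above written, so C♯4 E♭4 F5 sounds E4 Gb4 Ab5.
Then write for Bb soprano saxophone: it sounds a major second below written, so the part must be a major second above concert.
E4 → F#4
Gb4 → Ab4
Ab5 → Bb5

F#4 Ab4 Bb5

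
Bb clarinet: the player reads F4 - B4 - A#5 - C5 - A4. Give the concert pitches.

Eb4 A4 G#5 Bb4 G4

Written C4 on the Bb clarinet sounds as Bb3, a major second lower; apply that shift to every note.
F4 becomes Eb4
B4 becomes A4
A#5 becomes G#5
C5 becomes Bb4
A4 becomes G4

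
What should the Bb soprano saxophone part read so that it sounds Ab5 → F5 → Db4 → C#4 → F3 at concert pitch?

Bb5 G5 Eb4 D#4 G3

The Bb soprano saxophone sounds a major second below written, so the written part must be a major second above concert — transpose each note up.
Ab5 becomes Bb5
F5 becomes G5
Db4 becomes Eb4
C#4 becomes D#4
F3 becomes G3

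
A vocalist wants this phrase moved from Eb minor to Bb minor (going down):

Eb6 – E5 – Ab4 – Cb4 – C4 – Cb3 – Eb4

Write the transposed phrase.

From Eb down to Bb is a perfect fourth; apply that to each pitch.
Eb6 becomes Bb5
E5 becomes B4
Ab4 becomes Eb4
Cb4 becomes Gb3
C4 becomes G3
Cb3 becomes Gb2
Eb4 becomes Bb3

Bb5 B4 Eb4 Gb3 G3 Gb2 Bb3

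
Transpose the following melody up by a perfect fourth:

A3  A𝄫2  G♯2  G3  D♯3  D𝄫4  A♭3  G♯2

A perfect fourth up from A3 gives D4.
Abb2: a fourth up reaches D, and 5 semitones makes it Dbb3.
A perfect fourth up from G#2 gives C#3.
G3 up a perfect fourth is C4.
D#3 up a perfect fourth is G#3.
Dbb4: a fourth up reaches G, and 5 semitones makes it Gbb4.
A perfect fourth up from Ab3 gives Db4.
G#2: a fourth up reaches C, and 5 semitones makes it C#3.

D4 Dbb3 C#3 C4 G#3 Gbb4 Db4 C#3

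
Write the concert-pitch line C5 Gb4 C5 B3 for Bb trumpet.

D5 Ab4 D5 C#4

Written C4 sounds as Bb3 on the Bb trumpet, so concert pitches are written a major second up.
C5 → D5
Gb4 → Ab4
C5 → D5
B3 → C#4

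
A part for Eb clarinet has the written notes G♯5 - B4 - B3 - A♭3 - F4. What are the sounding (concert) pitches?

Written C4 on the Eb clarinet sounds as Eb4, a minor third higher; apply that shift to every note.
G#5 -> B5
B4 -> D5
B3 -> D4
Ab3 -> Cb4
F4 -> Ab4

B5 D5 D4 Cb4 Ab4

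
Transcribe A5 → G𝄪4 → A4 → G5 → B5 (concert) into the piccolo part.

A4 G##3 A3 G4 B4

Written C4 sounds as C5 on the piccolo, so concert pitches are written a perfect octave down.
A5 becomes A4
G##4 becomes G##3
A4 becomes A3
G5 becomes G4
B5 becomes B4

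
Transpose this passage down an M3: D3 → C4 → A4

Bb2 Ab3 F4

D3 gives Bb2
C4 gives Ab3
A4 gives F4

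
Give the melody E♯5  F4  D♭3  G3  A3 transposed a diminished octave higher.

E6 Fb5 Dbb4 Gb4 Ab4

E#5 up a diminished octave is E6.
A diminished octave up from F4 gives Fb5.
A diminished octave up from Db3 gives Dbb4.
G3 up a diminished octave is Gb4.
A3: an octave up reaches A, and 11 semitones makes it Ab4.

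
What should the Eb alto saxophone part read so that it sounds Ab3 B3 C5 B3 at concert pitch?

The Eb alto saxophone sounds a major sixth below written, so the written part must be a major sixth above concert — transpose each note up.
Ab3 gives F4
B3 gives G#4
C5 gives A5
B3 gives G#4

F4 G#4 A5 G#4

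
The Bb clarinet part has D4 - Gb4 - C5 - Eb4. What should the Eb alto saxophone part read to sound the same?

First find concert pitch: the Bb clarinet sounds a major second below written, so D4 Gb4 C5 Eb4 sounds C4 Fb4 Bb4 Db4.
Then write for Eb alto saxophone: it sounds a major sixth below written, so the part must be a major sixth above concert.
C4 → A4
Fb4 → Db5
Bb4 → G5
Db4 → Bb4

A4 Db5 G5 Bb4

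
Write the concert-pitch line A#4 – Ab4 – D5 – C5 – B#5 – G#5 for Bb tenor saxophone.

B#5 Bb5 E6 D6 C##7 A#6

Written C4 sounds as Bb2 on the Bb tenor saxophone, so concert pitches are written a major ninth up.
A#4 becomes B#5
Ab4 becomes Bb5
D5 becomes E6
C5 becomes D6
B#5 becomes C##7
G#5 becomes A#6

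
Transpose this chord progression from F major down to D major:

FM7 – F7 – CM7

DM7 D7 AM7

F major down to D major is a minor third; each chord root moves by that interval while the quality stays the same.
FM7: root F down a minor third → D, giving DM7.
F7: root F down a minor third → D, giving D7.
CM7: root C down a minor third → A, giving AM7.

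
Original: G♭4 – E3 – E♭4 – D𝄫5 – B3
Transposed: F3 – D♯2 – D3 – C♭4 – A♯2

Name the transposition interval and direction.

down a minor ninth

From Gb4 to F3 is 9 letter names — a ninth of some quality.
F3 to Gb4 is 13 semitones, which makes it a minor ninth; the second version is lower, so the direction is down.
Checking another pair — B3 → A#2 — gives the same interval.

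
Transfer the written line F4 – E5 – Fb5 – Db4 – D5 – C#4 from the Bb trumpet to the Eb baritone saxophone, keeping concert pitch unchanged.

C6 B6 Cb7 Ab5 A6 G#5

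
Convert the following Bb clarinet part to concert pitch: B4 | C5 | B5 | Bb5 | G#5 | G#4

The Bb clarinet sounds a major second below written, so transpose each written note down a major second.
B4 becomes A4
C5 becomes Bb4
B5 becomes A5
Bb5 becomes Ab5
G#5 becomes F#5
G#4 becomes F#4

A4 Bb4 A5 Ab5 F#5 F#4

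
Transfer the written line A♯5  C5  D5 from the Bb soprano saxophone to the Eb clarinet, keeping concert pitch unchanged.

First find concert pitch: the Bb soprano saxophone sounds a major second below written, so A♯5 C5 D5 sounds G#5 Bb4 C5.
Then write for Eb clarinet: it sounds a minor third above written, so the part must be a minor third below concert.
G#5 → E#5
Bb4 → G4
C5 → A4

E#5 G4 A4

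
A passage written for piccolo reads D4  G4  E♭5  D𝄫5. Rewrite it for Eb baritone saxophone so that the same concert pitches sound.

B6 E7 C8 Bbb7

First find concert pitch: the piccolo sounds a perfect octave above written, so D4 G4 E♭5 D𝄫5 sounds D5 G5 Eb6 Dbb6.
Then write for Eb baritone saxophone: it sounds a major thirteenth below written, so the part must be a major thirteenth above concert.
D5 → B6
G5 → E7
Eb6 → C8
Dbb6 → Bbb7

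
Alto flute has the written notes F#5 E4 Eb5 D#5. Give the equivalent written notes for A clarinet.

E5 D4 Db5 C#5

First find concert pitch: the alto flute sounds a perfect fourth below written, so F#5 E4 Eb5 D#5 sounds C#5 B3 Bb4 A#4.
Then write for A clarinet: it sounds a minor third below written, so the part must be a minor third above concert.
C#5 → E5
B3 → D4
Bb4 → Db5
A#4 → C#5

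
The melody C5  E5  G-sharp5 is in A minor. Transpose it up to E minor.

From A up to E is a perfect fifth; apply that to each pitch.
C5 → G5
E5 → B5
G#5 → D#6

G5 B5 D#6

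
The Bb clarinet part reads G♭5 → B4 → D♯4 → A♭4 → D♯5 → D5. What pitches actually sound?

The Bb clarinet sounds a major second below written, so transpose each written note down a major second.
Gb5 gives Fb5
B4 gives A4
D#4 gives C#4
Ab4 gives Gb4
D#5 gives C#5
D5 gives C5

Fb5 A4 C#4 Gb4 C#5 C5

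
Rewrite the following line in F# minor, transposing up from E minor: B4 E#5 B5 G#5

C#5 F##5 C#6 A#5

From E up to F# is a major second; apply that to each pitch.
B4 -> C#5
E#5 -> F##5
B5 -> C#6
G#5 -> A#5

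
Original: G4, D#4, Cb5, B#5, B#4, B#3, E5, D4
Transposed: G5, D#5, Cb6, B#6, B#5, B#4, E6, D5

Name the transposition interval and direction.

Take the first pair: G4 → G5. G to G spans 8 letter names, so the interval is some kind of octave.
G4 to G5 is 12 semitones, which makes it a perfect octave; the second version is higher, so the direction is up.
Checking another pair — D4 → D5 — gives the same interval.

up a perfect octave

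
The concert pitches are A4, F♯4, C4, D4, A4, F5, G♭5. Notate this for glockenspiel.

A2 F#2 C2 D2 A2 F3 Gb3

Written C4 sounds as C6 on the glockenspiel, so concert pitches are written a perfect fifteenth down.
A4 -> A2
F#4 -> F#2
C4 -> C2
D4 -> D2
A4 -> A2
F5 -> F3
Gb5 -> Gb3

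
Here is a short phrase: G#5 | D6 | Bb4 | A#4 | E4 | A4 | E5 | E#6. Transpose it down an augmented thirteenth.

Bb3 Fb4 Dbb3 C3 Gb2 Cb3 Gb3 G4

G#5 becomes Bb3
D6 becomes Fb4
Bb4 becomes Dbb3
A#4 becomes C3
E4 becomes Gb2
A4 becomes Cb3
E5 becomes Gb3
E#6 becomes G4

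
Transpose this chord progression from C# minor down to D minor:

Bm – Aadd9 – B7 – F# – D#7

Cm Bbadd9 C7 G E7

C# minor down to D minor is a major seventh; each chord root moves by that interval while the quality stays the same.
Bm: root B down a major seventh → C, giving Cm.
Aadd9: root A down a major seventh → Bb, giving Bbadd9.
B7: root B down a major seventh → C, giving C7.
F#: root F# down a major seventh → G, giving G.
D#7: root D# down a major seventh → E, giving E7.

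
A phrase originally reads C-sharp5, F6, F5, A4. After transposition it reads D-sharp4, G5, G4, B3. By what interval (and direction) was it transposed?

Take the first pair: C#5 → D#4. C to D spans 7 letter names, so the interval is some kind of seventh.
D#4 to C#5 is 10 semitones, which makes it a minor seventh; the second version is lower, so the direction is down.
Checking another pair — A4 → B3 — gives the same interval.

down a minor seventh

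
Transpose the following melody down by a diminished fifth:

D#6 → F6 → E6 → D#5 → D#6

G##5 B5 A#5 G##4 G##5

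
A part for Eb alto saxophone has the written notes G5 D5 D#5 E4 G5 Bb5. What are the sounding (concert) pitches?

The Eb alto saxophone sounds a major sixth below written, so transpose each written note down a major sixth.
G5 -> Bb4
D5 -> F4
D#5 -> F#4
E4 -> G3
G5 -> Bb4
Bb5 -> Db5

Bb4 F4 F#4 G3 Bb4 Db5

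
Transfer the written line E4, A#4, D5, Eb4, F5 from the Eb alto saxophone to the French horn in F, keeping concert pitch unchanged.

D4 G#4 C5 Db4 Eb5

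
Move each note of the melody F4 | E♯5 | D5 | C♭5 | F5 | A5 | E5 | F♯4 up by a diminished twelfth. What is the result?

Cb6 B6 Ab6 Gbb6 Cb7 Eb7 Bb6 C6

F4 to Cb6
E#5 to B6
D5 to Ab6
Cb5 to Gbb6
F5 to Cb7
A5 to Eb7
E5 to Bb6
F#4 to C6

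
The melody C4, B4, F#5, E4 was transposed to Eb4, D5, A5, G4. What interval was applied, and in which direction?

up a minor third

From C4 to Eb4 is 3 letter names — a third of some quality.
C4 to Eb4 is 3 semitones, which makes it a minor third; the second version is higher, so the direction is up.
Checking another pair — E4 → G4 — gives the same interval.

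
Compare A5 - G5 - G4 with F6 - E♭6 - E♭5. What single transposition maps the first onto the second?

up a minor sixth

From A5 to F6 is 6 letter names — a sixth of some quality.
A5 to F6 is 8 semitones, which makes it a minor sixth; the second version is higher, so the direction is up.
Checking another pair — G4 → Eb5 — gives the same interval.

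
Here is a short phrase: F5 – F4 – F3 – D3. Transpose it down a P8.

F5 down a perfect octave is F4.
F4: an octave down reaches F, and 12 semitones makes it F3.
A perfect octave down from F3 gives F2.
D3 down a perfect octave is D2.

F4 F3 F2 D2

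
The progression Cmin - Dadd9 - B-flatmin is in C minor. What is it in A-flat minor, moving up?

C minor up to A-flat minor is a minor sixth; each chord root moves by that interval while the quality stays the same.
Cmin: root C up a minor sixth → Ab, giving Abmin.
Dadd9: root D up a minor sixth → Bb, giving Bbadd9.
B-flatmin: root B-flat up a minor sixth → Gb, giving Gbmin.

Abmin Bbadd9 Gbmin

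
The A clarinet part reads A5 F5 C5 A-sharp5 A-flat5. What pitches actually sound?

Written C4 on the A clarinet sounds as A3, a minor third lower; apply that shift to every note.
A5 becomes F#5
F5 becomes D5
C5 becomes A4
A#5 becomes F##5
Ab5 becomes F5

F#5 D5 A4 F##5 F5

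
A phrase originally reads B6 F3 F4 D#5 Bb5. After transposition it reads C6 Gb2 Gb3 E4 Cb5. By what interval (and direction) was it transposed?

Take the first pair: B6 → C6. B to C spans 7 letter names, so the interval is some kind of seventh.
C6 to B6 is 11 semitones, which makes it a major seventh; the second version is lower, so the direction is down.
Checking another pair — Bb5 → Cb5 — gives the same interval.

down a major seventh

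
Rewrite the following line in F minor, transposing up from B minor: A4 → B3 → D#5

From B up to F is a diminished fifth; apply that to each pitch.
A4 gives Eb5
B3 gives F4
D#5 gives A5

Eb5 F4 A5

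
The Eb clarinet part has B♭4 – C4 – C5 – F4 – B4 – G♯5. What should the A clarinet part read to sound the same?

First find concert pitch: the Eb clarinet sounds a minor third above written, so B♭4 C4 C5 F4 B4 G♯5 sounds Db5 Eb4 Eb5 Ab4 D5 B5.
Then write for A clarinet: it sounds a minor third below written, so the part must be a minor third above concert.
Db5 → Fb5
Eb4 → Gb4
Eb5 → Gb5
Ab4 → Cb5
D5 → F5
B5 → D6

Fb5 Gb4 Gb5 Cb5 F5 D6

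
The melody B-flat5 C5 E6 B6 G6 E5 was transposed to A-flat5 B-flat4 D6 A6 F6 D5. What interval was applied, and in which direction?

Take the first pair: Bb5 → Ab5. B to A spans 2 letter names, so the interval is some kind of second.
Ab5 to Bb5 is 2 semitones, which makes it a major second; the second version is lower, so the direction is down.
Checking another pair — E5 → D5 — gives the same interval.

down a major second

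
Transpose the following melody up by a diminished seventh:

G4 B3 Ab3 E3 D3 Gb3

A diminished seventh up from G4 gives Fb5.
B3 up a diminished seventh is Ab4.
Ab3 up a diminished seventh is Gbb4.
E3: a seventh up reaches D, and 9 semitones makes it Db4.
D3: a seventh up reaches C, and 9 semitones makes it Cb4.
A diminished seventh up from Gb3 gives Fbb4.

Fb5 Ab4 Gbb4 Db4 Cb4 Fbb4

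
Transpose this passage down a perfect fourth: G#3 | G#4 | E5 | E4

G#3: a fourth down reaches D, and 5 semitones makes it D#3.
G#4: a fourth down reaches D, and 5 semitones makes it D#4.
E5 down a perfect fourth is B4.
E4 down a perfect fourth is B3.

D#3 D#4 B4 B3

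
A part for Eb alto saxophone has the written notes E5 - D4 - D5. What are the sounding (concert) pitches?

G4 F3 F4

The Eb alto saxophone sounds a major sixth below written, so transpose each written note down a major sixth.
E5 → G4
D4 → F3
D5 → F4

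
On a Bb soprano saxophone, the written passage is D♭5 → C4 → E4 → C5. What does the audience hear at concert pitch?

The Bb soprano saxophone sounds a major second below written, so transpose each written note down a major second.
Db5 to Cb5
C4 to Bb3
E4 to D4
C5 to Bb4

Cb5 Bb3 D4 Bb4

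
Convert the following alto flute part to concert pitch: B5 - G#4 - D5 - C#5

F#5 D#4 A4 G#4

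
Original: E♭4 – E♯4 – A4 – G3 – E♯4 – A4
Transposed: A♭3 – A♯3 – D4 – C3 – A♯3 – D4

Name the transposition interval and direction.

Take the first pair: Eb4 → Ab3. E to A spans 5 letter names, so the interval is some kind of fifth.
Ab3 to Eb4 is 7 semitones, which makes it a perfect fifth; the second version is lower, so the direction is down.
Checking another pair — A4 → D4 — gives the same interval.

down a perfect fifth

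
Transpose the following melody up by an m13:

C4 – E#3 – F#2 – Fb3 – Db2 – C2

Ab5 C#5 D4 Dbb5 Bbb3 Ab3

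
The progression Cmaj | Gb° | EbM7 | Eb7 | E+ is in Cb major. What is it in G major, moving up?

Cb major up to G major is an augmented fifth; each chord root moves by that interval while the quality stays the same.
Cmaj: root C up an augmented fifth → G#, giving G#maj.
Gb°: root Gb up an augmented fifth → D, giving D°.
EbM7: root Eb up an augmented fifth → B, giving BM7.
Eb7: root Eb up an augmented fifth → B, giving B7.
E+: root E up an augmented fifth → B#, giving B#+.

G#maj D° BM7 B7 B#+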